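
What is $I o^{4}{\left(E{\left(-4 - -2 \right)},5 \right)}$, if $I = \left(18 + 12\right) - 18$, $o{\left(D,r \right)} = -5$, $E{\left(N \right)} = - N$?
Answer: $7500$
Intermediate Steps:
$I = 12$ ($I = 30 - 18 = 12$)
$I o^{4}{\left(E{\left(-4 - -2 \right)},5 \right)} = 12 \left(-5\right)^{4} = 12 \cdot 625 = 7500$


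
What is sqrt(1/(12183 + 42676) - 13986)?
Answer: I*sqrt(42091005140807)/54859 ≈ 118.26*I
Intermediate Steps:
sqrt(1/(12183 + 42676) - 13986) = sqrt(1/54859 - 13986) = sqrt(-767257973/54859) = I*sqrt(42091005140807)/54859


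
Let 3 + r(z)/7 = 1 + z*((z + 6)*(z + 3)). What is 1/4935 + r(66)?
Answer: 11326821871/4935 ≈ 2.2952e+6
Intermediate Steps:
r(z) = -14 + 7*z*(3 + z)*(6 + z) (r(z) = -21 + 7*(1 + z*((z + 6)*(z + 3))) = -21 + 7*(1 + z*((6 + z)*(3 + z))) = -21 + 7*(1 + z*((3 + z)*(6 + z))) = -21 + 7*(1 + z*(3 + z)*(6 + z)) = -21 + (7 + 7*z*(3 + z)*(6 + z)) = -14 + 7*z*(3 + z)*(6 + z))
1/4935 + r(66) = 1/4935 + (-14 + 7*66**3 + 63*66**2 + 126*66) = 1/4935 + (-14 + 7*287496 + 63*4356 + 8316) = 1/4935 + (-14 + 2012472 + 274428 + 8316) = 1/4935 + 2295202 = 11326821871/4935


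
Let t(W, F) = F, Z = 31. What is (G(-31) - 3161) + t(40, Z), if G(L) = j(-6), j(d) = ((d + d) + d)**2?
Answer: -2806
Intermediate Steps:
j(d) = 9*d**2 (j(d) = (2*d + d)**2 = (3*d)**2 = 9*d**2)
G(L) = 324 (G(L) = 9*(-6)**2 = 9*36 = 324)
(G(-31) - 3161) + t(40, Z) = (324 - 3161) + 31 = -2837 + 31 = -2806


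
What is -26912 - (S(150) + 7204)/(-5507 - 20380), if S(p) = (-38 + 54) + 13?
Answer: -232221237/8629 ≈ -26912.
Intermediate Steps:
S(p) = 29 (S(p) = 16 + 13 = 29)
-26912 - (S(150) + 7204)/(-5507 - 20380) = -26912 - (29 + 7204)/(-5507 - 20380) = -26912 - 7233/(-25887) = -26912 - 7233*(-1)/25887 = -26912 - 1*(-2411/8629) = -26912 + 2411/8629 = -232221237/8629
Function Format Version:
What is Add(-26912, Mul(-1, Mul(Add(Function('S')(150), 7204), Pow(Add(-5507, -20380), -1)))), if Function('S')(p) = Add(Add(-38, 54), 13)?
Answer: Rational(-232221237, 8629) ≈ -26912.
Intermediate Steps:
Function('S')(p) = 29 (Function('S')(p) = Add(16, 13) = 29)
Add(-26912, Mul(-1, Mul(Add(Function('S')(150), 7204), Pow(Add(-5507, -20380), -1)))) = Add(-26912, Mul(-1, Mul(Add(29, 7204), Pow(Add(-5507, -20380), -1)))) = Add(-26912, Mul(-1, Mul(7233, Pow(-25887, -1)))) = Add(-26912, Mul(-1, Mul(7233, Rational(-1, 25887)))) = Add(-26912, Mul(-1, Rational(-2411, 8629))) = Add(-26912, Rational(2411, 8629)) = Rational(-232221237, 8629)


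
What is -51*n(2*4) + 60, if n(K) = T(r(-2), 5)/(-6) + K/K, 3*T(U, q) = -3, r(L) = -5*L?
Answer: ½ ≈ 0.50000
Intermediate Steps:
T(U, q) = -1 (T(U, q) = (⅓)*(-3) = -1)
n(K) = 7/6 (n(K) = -1/(-6) + K/K = -1*(-⅙) + 1 = ⅙ + 1 = 7/6)
-51*n(2*4) + 60 = -51*7/6 + 60 = -119/2 + 60 = ½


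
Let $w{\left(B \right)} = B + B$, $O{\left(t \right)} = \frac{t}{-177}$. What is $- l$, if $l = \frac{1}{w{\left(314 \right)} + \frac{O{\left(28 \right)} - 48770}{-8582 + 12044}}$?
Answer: $- \frac{306387}{188094877} \approx -0.0016289$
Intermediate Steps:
$O{\left(t \right)} = - \frac{t}{177}$ ($O{\left(t \right)} = t \left(- \frac{1}{177}\right) = - \frac{t}{177}$)
$w{\left(B \right)} = 2 B$
$l = \frac{306387}{188094877}$ ($l = \frac{1}{2 \cdot 314 + \frac{\left(- \frac{1}{177}\right) 28 - 48770}{-8582 + 12044}} = \frac{1}{628 + \frac{- \frac{28}{177} - 48770}{3462}} = \frac{1}{628 - \frac{4316159}{306387}} = \frac{1}{\frac{188094877}{306387}} = \frac{306387}{188094877} \approx 0.0016289$)
$- l = \left(-1\right) \frac{306387}{188094877} = - \frac{306387}{188094877}$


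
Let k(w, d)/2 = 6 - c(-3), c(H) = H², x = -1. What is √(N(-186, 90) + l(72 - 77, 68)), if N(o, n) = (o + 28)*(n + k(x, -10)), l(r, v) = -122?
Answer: I*√13394 ≈ 115.73*I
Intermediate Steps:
k(w, d) = -6 (k(w, d) = 2*(6 - 1*(-3)²) = 2*(6 - 1*9) = 2*(6 - 9) = 2*(-3) = -6)
N(o, n) = (-6 + n)*(28 + o) (N(o, n) = (o + 28)*(n - 6) = (28 + o)*(-6 + n) = (-6 + n)*(28 + o))
√(N(-186, 90) + l(72 - 77, 68)) = √((-168 - 6*(-186) + 28*90 + 90*(-186)) - 122) = √((-168 + 1116 + 2520 - 16740) - 122) = √(-13272 - 122) = √(-13394) = I*√13394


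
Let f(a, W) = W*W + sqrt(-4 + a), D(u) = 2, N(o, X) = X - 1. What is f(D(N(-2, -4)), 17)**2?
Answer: (289 + I*sqrt(2))**2 ≈ 83519.0 + 817.4*I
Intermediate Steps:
N(o, X) = -1 + X
f(a, W) = W**2 + sqrt(-4 + a)
f(D(N(-2, -4)), 17)**2 = (17**2 + sqrt(-4 + 2))**2 = (289 + sqrt(-2))**2 = (289 + I*sqrt(2))**2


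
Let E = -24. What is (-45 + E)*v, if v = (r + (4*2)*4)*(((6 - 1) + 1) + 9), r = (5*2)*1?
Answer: -43470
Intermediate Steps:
r = 10 (r = 10*1 = 10)
v = 630 (v = (10 + (4*2)*4)*(((6 - 1) + 1) + 9) = (10 + 8*4)*((5 + 1) + 9) = (10 + 32)*(6 + 9) = 42*15 = 630)
(-45 + E)*v = (-45 - 24)*630 = -69*630 = -43470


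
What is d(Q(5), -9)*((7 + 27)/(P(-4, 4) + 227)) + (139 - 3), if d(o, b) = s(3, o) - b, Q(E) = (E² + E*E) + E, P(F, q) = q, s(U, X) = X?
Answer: 33592/231 ≈ 145.42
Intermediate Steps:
Q(E) = E + 2*E² (Q(E) = (E² + E²) + E = 2*E² + E = E + 2*E²)
d(o, b) = o - b
d(Q(5), -9)*((7 + 27)/(P(-4, 4) + 227)) + (139 - 3) = (5*(1 + 2*5) - 1*(-9))*((7 + 27)/(4 + 227)) + (139 - 3) = (5*(1 + 10) + 9)*(34/231) + 136 = (5*11 + 9)*(34*(1/231)) + 136 = (55 + 9)*(34/231) + 136 = 64*(34/231) + 136 = 2176/231 + 136 = 33592/231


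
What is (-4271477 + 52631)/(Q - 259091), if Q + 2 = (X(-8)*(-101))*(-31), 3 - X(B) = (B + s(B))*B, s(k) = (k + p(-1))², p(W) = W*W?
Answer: -2109423/388634 ≈ -5.4278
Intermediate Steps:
p(W) = W²
s(k) = (1 + k)² (s(k) = (k + (-1)²)² = (k + 1)² = (1 + k)²)
X(B) = 3 - B*(B + (1 + B)²) (X(B) = 3 - (B + (1 + B)²)*B = 3 - B*(B + (1 + B)²))
Q = 1036359 (Q = -2 + ((3 - 1*(-8)² - 1*(-8)*(1 - 8)²)*(-101))*(-31) = -2 + ((3 - 1*64 - 1*(-8)*(-7)²)*(-101))*(-31) = -2 + ((3 - 64 - 1*(-8)*49)*(-101))*(-31) = -2 + ((3 - 64 + 392)*(-101))*(-31) = -2 + (331*(-101))*(-31) = -2 - 33431*(-31) = -2 + 1036361 = 1036359)
(-4271477 + 52631)/(Q - 259091) = (-4271477 + 52631)/(1036359 - 259091) = -4218846/777268 = -4218846*1/777268 = -2109423/388634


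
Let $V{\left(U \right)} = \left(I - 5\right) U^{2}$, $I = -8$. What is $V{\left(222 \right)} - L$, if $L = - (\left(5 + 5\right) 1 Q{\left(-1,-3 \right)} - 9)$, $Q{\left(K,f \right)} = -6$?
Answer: $-640761$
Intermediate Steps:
$V{\left(U \right)} = - 13 U^{2}$ ($V{\left(U \right)} = \left(-8 - 5\right) U^{2} = - 13 U^{2}$)
$L = 69$ ($L = - (\left(5 + 5\right) 1 \left(-6\right) - 9) = - (10 \cdot 1 \left(-6\right) - 9) = - (10 \left(-6\right) - 9) = - (-60 - 9) = \left(-1\right) \left(-69\right) = 69$)
$V{\left(222 \right)} - L = - 13 \cdot 222^{2} - 69 = \left(-13\right) 49284 - 69 = -640692 - 69 = -640761$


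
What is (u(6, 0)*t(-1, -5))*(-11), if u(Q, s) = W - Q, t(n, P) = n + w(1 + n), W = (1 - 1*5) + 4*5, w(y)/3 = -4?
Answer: 1430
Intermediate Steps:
w(y) = -12 (w(y) = 3*(-4) = -12)
W = 16 (W = (1 - 5) + 20 = -4 + 20 = 16)
t(n, P) = -12 + n (t(n, P) = n - 12 = -12 + n)
u(Q, s) = 16 - Q
(u(6, 0)*t(-1, -5))*(-11) = ((16 - 1*6)*(-12 - 1))*(-11) = ((16 - 6)*(-13))*(-11) = (10*(-13))*(-11) = -130*(-11) = 1430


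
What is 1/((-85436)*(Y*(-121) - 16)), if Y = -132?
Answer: -1/1363216816 ≈ -7.3356e-10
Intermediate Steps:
1/((-85436)*(Y*(-121) - 16)) = 1/((-85436)*(-132*(-121) - 16)) = -1/(85436*(15972 - 16)) = -1/85436/15956 = -1/85436*1/15956 = -1/1363216816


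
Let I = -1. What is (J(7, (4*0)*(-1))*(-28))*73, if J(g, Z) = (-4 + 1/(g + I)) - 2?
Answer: 35770/3 ≈ 11923.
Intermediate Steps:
J(g, Z) = -6 + 1/(-1 + g) (J(g, Z) = (-4 + 1/(g - 1)) - 2 = (-4 + 1/(-1 + g)) - 2 = -6 + 1/(-1 + g))
(J(7, (4*0)*(-1))*(-28))*73 = (((7 - 6*7)/(-1 + 7))*(-28))*73 = (((7 - 42)/6)*(-28))*73 = (((⅙)*(-35))*(-28))*73 = -35/6*(-28)*73 = (490/3)*73 = 35770/3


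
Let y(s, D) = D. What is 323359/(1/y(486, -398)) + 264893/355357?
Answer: -45733337631981/355357 ≈ -1.2870e+8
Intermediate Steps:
323359/(1/y(486, -398)) + 264893/355357 = 323359/(1/(-398)) + 264893/355357 = 323359/(-1/398) + 264893*(1/355357) = 323359*(-398) + 264893/355357 = -128696882 + 264893/355357 = -45733337631981/355357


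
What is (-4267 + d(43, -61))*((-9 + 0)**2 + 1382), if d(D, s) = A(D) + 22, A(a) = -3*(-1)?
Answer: -6206046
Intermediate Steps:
A(a) = 3
d(D, s) = 25 (d(D, s) = 3 + 22 = 25)
(-4267 + d(43, -61))*((-9 + 0)**2 + 1382) = (-4267 + 25)*((-9 + 0)**2 + 1382) = -4242*((-9)**2 + 1382) = -4242*(81 + 1382) = -4242*1463 = -6206046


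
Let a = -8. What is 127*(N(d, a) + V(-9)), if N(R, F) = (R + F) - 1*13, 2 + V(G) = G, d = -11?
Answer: -5461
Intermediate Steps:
V(G) = -2 + G
N(R, F) = -13 + F + R (N(R, F) = (F + R) - 13 = -13 + F + R)
127*(N(d, a) + V(-9)) = 127*((-13 - 8 - 11) + (-2 - 9)) = 127*(-32 - 11) = 127*(-43) = -5461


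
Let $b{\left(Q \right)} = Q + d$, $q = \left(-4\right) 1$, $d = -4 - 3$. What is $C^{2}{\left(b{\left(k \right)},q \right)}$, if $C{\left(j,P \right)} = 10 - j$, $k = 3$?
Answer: $196$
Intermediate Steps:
$d = -7$ ($d = -4 - 3 = -7$)
$q = -4$
$b{\left(Q \right)} = -7 + Q$ ($b{\left(Q \right)} = Q - 7 = -7 + Q$)
$C^{2}{\left(b{\left(k \right)},q \right)} = \left(10 - \left(-7 + 3\right)\right)^{2} = \left(10 - -4\right)^{2} = \left(10 + 4\right)^{2} = 14^{2} = 196$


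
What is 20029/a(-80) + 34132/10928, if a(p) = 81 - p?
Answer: 56093041/439852 ≈ 127.53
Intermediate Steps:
20029/a(-80) + 34132/10928 = 20029/(81 - 1*(-80)) + 34132/10928 = 20029/(81 + 80) + 34132*(1/10928) = 20029/161 + 8533/2732 = 56093041/439852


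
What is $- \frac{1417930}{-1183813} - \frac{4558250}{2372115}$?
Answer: $- \frac{406524517060}{561628114899} \approx -0.72383$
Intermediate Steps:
$- \frac{1417930}{-1183813} - \frac{4558250}{2372115} = \left(-1417930\right) \left(- \frac{1}{1183813}\right) - \frac{911650}{474423} = \frac{1417930}{1183813} - \frac{911650}{474423} = - \frac{406524517060}{561628114899}$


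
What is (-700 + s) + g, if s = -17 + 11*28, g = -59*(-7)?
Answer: 4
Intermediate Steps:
g = 413
s = 291 (s = -17 + 308 = 291)
(-700 + s) + g = (-700 + 291) + 413 = -409 + 413 = 4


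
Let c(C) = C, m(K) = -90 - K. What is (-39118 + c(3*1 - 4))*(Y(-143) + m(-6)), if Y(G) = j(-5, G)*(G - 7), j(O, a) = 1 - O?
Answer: 38493096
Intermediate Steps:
Y(G) = -42 + 6*G (Y(G) = (1 - 1*(-5))*(G - 7) = (1 + 5)*(-7 + G) = 6*(-7 + G) = -42 + 6*G)
(-39118 + c(3*1 - 4))*(Y(-143) + m(-6)) = (-39118 + (3*1 - 4))*((-42 + 6*(-143)) + (-90 - 1*(-6))) = (-39118 + (3 - 4))*((-42 - 858) + (-90 + 6)) = (-39118 - 1)*(-900 - 84) = -39119*(-984) = 38493096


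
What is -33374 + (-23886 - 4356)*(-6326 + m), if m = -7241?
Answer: 383125840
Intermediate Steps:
-33374 + (-23886 - 4356)*(-6326 + m) = -33374 + (-23886 - 4356)*(-6326 - 7241) = -33374 - 28242*(-13567) = -33374 + 383159214 = 383125840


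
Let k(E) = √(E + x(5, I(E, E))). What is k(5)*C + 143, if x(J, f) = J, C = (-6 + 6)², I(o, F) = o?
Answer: 143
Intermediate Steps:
C = 0 (C = 0² = 0)
k(E) = √(5 + E) (k(E) = √(E + 5) = √(5 + E))
k(5)*C + 143 = √(5 + 5)*0 + 143 = √10*0 + 143 = 0 + 143 = 143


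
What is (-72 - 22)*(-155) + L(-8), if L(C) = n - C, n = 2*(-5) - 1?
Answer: 14567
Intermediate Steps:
n = -11 (n = -10 - 1 = -11)
L(C) = -11 - C
(-72 - 22)*(-155) + L(-8) = (-72 - 22)*(-155) + (-11 - 1*(-8)) = -94*(-155) + (-11 + 8) = 14570 - 3 = 14567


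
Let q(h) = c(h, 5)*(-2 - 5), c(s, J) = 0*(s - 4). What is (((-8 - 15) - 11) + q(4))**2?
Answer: 1156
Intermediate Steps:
c(s, J) = 0 (c(s, J) = 0*(-4 + s) = 0)
q(h) = 0 (q(h) = 0*(-2 - 5) = 0*(-7) = 0)
(((-8 - 15) - 11) + q(4))**2 = (((-8 - 15) - 11) + 0)**2 = ((-23 - 11) + 0)**2 = (-34 + 0)**2 = (-34)**2 = 1156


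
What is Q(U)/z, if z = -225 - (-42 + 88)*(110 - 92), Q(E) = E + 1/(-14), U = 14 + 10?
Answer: -335/14742 ≈ -0.022724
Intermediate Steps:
U = 24
Q(E) = -1/14 + E (Q(E) = E - 1/14 = -1/14 + E)
z = -1053 (z = -225 - 46*18 = -225 - 1*828 = -225 - 828 = -1053)
Q(U)/z = (-1/14 + 24)/(-1053) = (335/14)*(-1/1053) = -335/14742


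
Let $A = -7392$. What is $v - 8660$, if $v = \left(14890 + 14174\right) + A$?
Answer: $13012$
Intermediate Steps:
$v = 21672$ ($v = \left(14890 + 14174\right) - 7392 = 29064 - 7392 = 21672$)
$v - 8660 = 21672 - 8660 = 13012$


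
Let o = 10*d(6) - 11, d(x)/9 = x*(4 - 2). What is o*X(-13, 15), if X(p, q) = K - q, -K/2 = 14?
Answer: -45967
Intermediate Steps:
K = -28 (K = -2*14 = -28)
d(x) = 18*x (d(x) = 9*(x*(4 - 2)) = 9*(x*2) = 9*(2*x) = 18*x)
X(p, q) = -28 - q
o = 1069 (o = 10*(18*6) - 11 = 10*108 - 11 = 1080 - 11 = 1069)
o*X(-13, 15) = 1069*(-28 - 1*15) = 1069*(-28 - 15) = 1069*(-43) = -45967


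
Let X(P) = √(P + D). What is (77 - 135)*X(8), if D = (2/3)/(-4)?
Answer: -29*√282/3 ≈ -162.33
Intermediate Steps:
D = -⅙ (D = (2*(⅓))*(-¼) = (⅔)*(-¼) = -⅙ ≈ -0.16667)
X(P) = √(-⅙ + P) (X(P) = √(P - ⅙) = √(-⅙ + P))
(77 - 135)*X(8) = (77 - 135)*(√(-6 + 36*8)/6) = -29*√(-6 + 288)/3 = -29*√282/3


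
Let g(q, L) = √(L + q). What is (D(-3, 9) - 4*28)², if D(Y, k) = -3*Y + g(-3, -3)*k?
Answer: 10123 - 1854*I*√6 ≈ 10123.0 - 4541.4*I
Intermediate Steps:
D(Y, k) = -3*Y + I*k*√6 (D(Y, k) = -3*Y + √(-3 - 3)*k = -3*Y + √(-6)*k = -3*Y + (I*√6)*k = -3*Y + I*k*√6)
(D(-3, 9) - 4*28)² = ((-3*(-3) + I*9*√6) - 4*28)² = ((9 + 9*I*√6) - 112)² = (-103 + 9*I*√6)²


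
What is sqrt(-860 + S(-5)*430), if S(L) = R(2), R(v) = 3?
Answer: sqrt(430) ≈ 20.736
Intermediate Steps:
S(L) = 3
sqrt(-860 + S(-5)*430) = sqrt(-860 + 3*430) = sqrt(-860 + 1290) = sqrt(430)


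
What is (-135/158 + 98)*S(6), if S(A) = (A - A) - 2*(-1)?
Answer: 15349/79 ≈ 194.29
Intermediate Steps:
S(A) = 2 (S(A) = 0 + 2 = 2)
(-135/158 + 98)*S(6) = (-135/158 + 98)*2 = (15349/158)*2 = 15349/79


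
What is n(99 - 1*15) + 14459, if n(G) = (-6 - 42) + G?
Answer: 14495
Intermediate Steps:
n(G) = -48 + G
n(99 - 1*15) + 14459 = (-48 + (99 - 1*15)) + 14459 = (-48 + (99 - 15)) + 14459 = (-48 + 84) + 14459 = 36 + 14459 = 14495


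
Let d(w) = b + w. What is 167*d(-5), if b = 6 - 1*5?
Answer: -668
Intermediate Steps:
b = 1 (b = 6 - 5 = 1)
d(w) = 1 + w
167*d(-5) = 167*(1 - 5) = 167*(-4) = -668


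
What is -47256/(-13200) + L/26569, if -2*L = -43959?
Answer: 2927413/664225 ≈ 4.4073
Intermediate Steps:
L = 43959/2 (L = -1/2*(-43959) = 43959/2 ≈ 21980.)
-47256/(-13200) + L/26569 = -47256/(-13200) + (43959/2)/26569 = -47256*(-1/13200) + (43959/2)*(1/26569) = 179/50 + 43959/53138 = 2927413/664225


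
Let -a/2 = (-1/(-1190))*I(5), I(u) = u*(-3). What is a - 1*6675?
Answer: -794322/119 ≈ -6675.0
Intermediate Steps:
I(u) = -3*u
a = 3/119 (a = -2*(-1/(-1190))*(-3*5) = -2*(-1*(-1/1190))*(-15) = -(-15)/595 = -2*(-3/238) = 3/119 ≈ 0.025210)
a - 1*6675 = 3/119 - 1*6675 = 3/119 - 6675 = -794322/119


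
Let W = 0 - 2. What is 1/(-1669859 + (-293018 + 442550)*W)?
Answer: -1/1968923 ≈ -5.0789e-7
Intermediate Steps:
W = -2
1/(-1669859 + (-293018 + 442550)*W) = 1/(-1669859 + (-293018 + 442550)*(-2)) = 1/(-1669859 + 149532*(-2)) = 1/(-1669859 - 299064) = 1/(-1968923) = -1/1968923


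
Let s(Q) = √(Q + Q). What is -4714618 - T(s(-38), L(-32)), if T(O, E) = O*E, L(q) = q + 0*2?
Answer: -4714618 + 64*I*√19 ≈ -4.7146e+6 + 278.97*I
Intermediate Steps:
L(q) = q (L(q) = q + 0 = q)
s(Q) = √2*√Q (s(Q) = √(2*Q) = √2*√Q)
T(O, E) = E*O
-4714618 - T(s(-38), L(-32)) = -4714618 - (-32)*√2*√(-38) = -4714618 - (-32)*√2*(I*√38) = -4714618 - (-32)*2*I*√19 = -4714618 - (-64)*I*√19 = -4714618 + 64*I*√19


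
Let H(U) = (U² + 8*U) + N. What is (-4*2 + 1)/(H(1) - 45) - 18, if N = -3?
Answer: -695/39 ≈ -17.821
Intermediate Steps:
H(U) = -3 + U² + 8*U (H(U) = (U² + 8*U) - 3 = -3 + U² + 8*U)
(-4*2 + 1)/(H(1) - 45) - 18 = (-4*2 + 1)/((-3 + 1² + 8*1) - 45) - 18 = (-8 + 1)/((-3 + 1 + 8) - 45) - 18 = -7/(6 - 45) - 18 = -7/(-39) - 18 = -7*(-1/39) - 18 = 7/39 - 18 = -695/39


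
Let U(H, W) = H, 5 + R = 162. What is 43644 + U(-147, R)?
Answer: 43497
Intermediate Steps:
R = 157 (R = -5 + 162 = 157)
43644 + U(-147, R) = 43644 - 147 = 43497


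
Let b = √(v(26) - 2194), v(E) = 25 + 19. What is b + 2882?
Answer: 2882 + 5*I*√86 ≈ 2882.0 + 46.368*I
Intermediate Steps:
v(E) = 44
b = 5*I*√86 (b = √(44 - 2194) = √(-2150) = 5*I*√86 ≈ 46.368*I)
b + 2882 = 5*I*√86 + 2882 = 2882 + 5*I*√86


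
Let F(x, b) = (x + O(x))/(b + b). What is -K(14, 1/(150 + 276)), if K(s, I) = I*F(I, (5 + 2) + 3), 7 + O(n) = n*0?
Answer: 2981/3629520 ≈ 0.00082132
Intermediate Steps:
O(n) = -7 (O(n) = -7 + n*0 = -7 + 0 = -7)
F(x, b) = (-7 + x)/(2*b) (F(x, b) = (x - 7)/(b + b) = (-7 + x)/((2*b)) = (-7 + x)*(1/(2*b)) = (-7 + x)/(2*b))
K(s, I) = I*(-7/20 + I/20) (K(s, I) = I*((-7 + I)/(2*((5 + 2) + 3))) = I*((-7 + I)/(2*(7 + 3))) = I*((½)*(-7 + I)/10) = I*((½)*(⅒)*(-7 + I)) = I*(-7/20 + I/20))
-K(14, 1/(150 + 276)) = -(-7 + 1/(150 + 276))/(20*(150 + 276)) = -(-7 + 1/426)/(20*426) = -(-2981)/(20*426*426) = -1*(-2981/3629520) = 2981/3629520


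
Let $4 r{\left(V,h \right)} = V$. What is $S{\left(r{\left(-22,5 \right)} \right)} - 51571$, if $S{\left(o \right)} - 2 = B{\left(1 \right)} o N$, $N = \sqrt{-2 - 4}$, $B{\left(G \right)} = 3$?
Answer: $-51569 - \frac{33 i \sqrt{6}}{2} \approx -51569.0 - 40.417 i$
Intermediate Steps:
$r{\left(V,h \right)} = \frac{V}{4}$
$N = i \sqrt{6}$ ($N = \sqrt{-6} = i \sqrt{6} \approx 2.4495 i$)
$S{\left(o \right)} = 2 + 3 i o \sqrt{6}$ ($S{\left(o \right)} = 2 + 3 o i \sqrt{6} = 2 + 3 i o \sqrt{6}$)
$S{\left(r{\left(-22,5 \right)} \right)} - 51571 = \left(2 + 3 i \frac{1}{4} \left(-22\right) \sqrt{6}\right) - 51571 = \left(2 + 3 i \left(- \frac{11}{2}\right) \sqrt{6}\right) - 51571 = \left(2 - \frac{33 i \sqrt{6}}{2}\right) - 51571 = -51569 - \frac{33 i \sqrt{6}}{2}$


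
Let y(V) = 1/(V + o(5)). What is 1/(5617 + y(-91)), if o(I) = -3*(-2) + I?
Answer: 80/449359 ≈ 0.00017803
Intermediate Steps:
o(I) = 6 + I
y(V) = 1/(11 + V) (y(V) = 1/(V + (6 + 5)) = 1/(V + 11) = 1/(11 + V))
1/(5617 + y(-91)) = 1/(5617 + 1/(11 - 91)) = 1/(5617 + 1/(-80)) = 1/(5617 - 1/80) = 1/(449359/80) = 80/449359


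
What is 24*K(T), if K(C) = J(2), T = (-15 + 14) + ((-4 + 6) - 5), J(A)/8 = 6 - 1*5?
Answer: 192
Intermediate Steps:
J(A) = 8 (J(A) = 8*(6 - 1*5) = 8*(6 - 5) = 8*1 = 8)
T = -4 (T = -1 + (2 - 5) = -1 - 3 = -4)
K(C) = 8
24*K(T) = 24*8 = 192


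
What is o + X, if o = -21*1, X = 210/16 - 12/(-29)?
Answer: -1731/232 ≈ -7.4612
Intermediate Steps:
X = 3141/232 (X = 210*(1/16) - 12*(-1/29) = 105/8 + 12/29 = 3141/232 ≈ 13.539)
o = -21
o + X = -21 + 3141/232 = -1731/232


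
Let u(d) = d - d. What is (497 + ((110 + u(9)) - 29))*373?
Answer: 215594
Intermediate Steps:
u(d) = 0
(497 + ((110 + u(9)) - 29))*373 = (497 + ((110 + 0) - 29))*373 = (497 + (110 - 29))*373 = (497 + 81)*373 = 578*373 = 215594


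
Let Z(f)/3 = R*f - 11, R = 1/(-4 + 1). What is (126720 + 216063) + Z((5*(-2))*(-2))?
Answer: 342730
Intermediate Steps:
R = -⅓ (R = 1/(-3) = -⅓ ≈ -0.33333)
Z(f) = -33 - f (Z(f) = 3*(-f/3 - 11) = 3*(-11 - f/3) = -33 - f)
(126720 + 216063) + Z((5*(-2))*(-2)) = (126720 + 216063) + (-33 - 5*(-2)*(-2)) = 342783 + (-33 - (-10)*(-2)) = 342783 + (-33 - 1*20) = 342783 + (-33 - 20) = 342783 - 53 = 342730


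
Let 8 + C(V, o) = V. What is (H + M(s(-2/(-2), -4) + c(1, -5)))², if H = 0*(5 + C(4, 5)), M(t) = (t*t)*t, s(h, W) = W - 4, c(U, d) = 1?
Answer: 117649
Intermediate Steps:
C(V, o) = -8 + V
s(h, W) = -4 + W
M(t) = t³ (M(t) = t²*t = t³)
H = 0 (H = 0*(5 + (-8 + 4)) = 0*(5 - 4) = 0*1 = 0)
(H + M(s(-2/(-2), -4) + c(1, -5)))² = (0 + ((-4 - 4) + 1)³)² = (0 + (-8 + 1)³)² = (0 + (-7)³)² = (0 - 343)² = (-343)² = 117649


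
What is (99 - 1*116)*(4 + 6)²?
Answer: -1700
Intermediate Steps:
(99 - 1*116)*(4 + 6)² = (99 - 116)*10² = -17*100 = -1700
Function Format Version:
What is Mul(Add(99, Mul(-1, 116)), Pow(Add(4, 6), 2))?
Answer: -1700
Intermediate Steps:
Mul(Add(99, Mul(-1, 116)), Pow(Add(4, 6), 2)) = Mul(Add(99, -116), Pow(10, 2)) = Mul(-17, 100) = -1700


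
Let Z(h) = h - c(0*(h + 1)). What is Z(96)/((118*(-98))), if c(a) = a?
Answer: -24/2891 ≈ -0.0083016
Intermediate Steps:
Z(h) = h (Z(h) = h - 0*(h + 1) = h - 0*(1 + h) = h - 1*0 = h + 0 = h)
Z(96)/((118*(-98))) = 96/((118*(-98))) = 96/(-11564) = 96*(-1/11564) = -24/2891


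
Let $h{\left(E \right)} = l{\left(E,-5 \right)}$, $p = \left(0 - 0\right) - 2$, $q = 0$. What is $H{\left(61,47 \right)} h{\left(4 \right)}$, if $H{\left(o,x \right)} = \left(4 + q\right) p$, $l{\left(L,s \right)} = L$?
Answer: $-32$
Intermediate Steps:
$p = -2$ ($p = \left(0 + 0\right) - 2 = 0 - 2 = -2$)
$h{\left(E \right)} = E$
$H{\left(o,x \right)} = -8$ ($H{\left(o,x \right)} = \left(4 + 0\right) \left(-2\right) = 4 \left(-2\right) = -8$)
$H{\left(61,47 \right)} h{\left(4 \right)} = \left(-8\right) 4 = -32$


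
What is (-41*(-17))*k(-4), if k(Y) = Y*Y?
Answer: 11152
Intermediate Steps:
k(Y) = Y²
(-41*(-17))*k(-4) = -41*(-17)*(-4)² = 697*16 = 11152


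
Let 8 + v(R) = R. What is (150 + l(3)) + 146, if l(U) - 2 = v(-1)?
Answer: 289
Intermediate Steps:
v(R) = -8 + R
l(U) = -7 (l(U) = 2 + (-8 - 1) = 2 - 9 = -7)
(150 + l(3)) + 146 = (150 - 7) + 146 = 143 + 146 = 289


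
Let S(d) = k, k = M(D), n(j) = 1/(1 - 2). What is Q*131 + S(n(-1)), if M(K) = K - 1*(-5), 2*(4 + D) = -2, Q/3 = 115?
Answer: 45195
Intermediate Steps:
Q = 345 (Q = 3*115 = 345)
n(j) = -1 (n(j) = 1/(-1) = -1)
D = -5 (D = -4 + (½)*(-2) = -4 - 1 = -5)
M(K) = 5 + K (M(K) = K + 5 = 5 + K)
k = 0 (k = 5 - 5 = 0)
S(d) = 0
Q*131 + S(n(-1)) = 345*131 + 0 = 45195 + 0 = 45195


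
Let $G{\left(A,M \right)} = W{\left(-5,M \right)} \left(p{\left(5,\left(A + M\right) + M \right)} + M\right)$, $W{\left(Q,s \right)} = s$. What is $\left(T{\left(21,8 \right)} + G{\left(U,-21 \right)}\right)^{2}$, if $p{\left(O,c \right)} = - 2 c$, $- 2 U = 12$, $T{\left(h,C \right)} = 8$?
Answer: $2455489$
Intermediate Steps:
$U = -6$ ($U = \left(- \frac{1}{2}\right) 12 = -6$)
$G{\left(A,M \right)} = M \left(- 3 M - 2 A\right)$ ($G{\left(A,M \right)} = M \left(- 2 \left(\left(A + M\right) + M\right) + M\right) = M \left(- 2 \left(A + 2 M\right) + M\right) = M \left(\left(- 4 M - 2 A\right) + M\right) = M \left(- 3 M - 2 A\right)$)
$\left(T{\left(21,8 \right)} + G{\left(U,-21 \right)}\right)^{2} = \left(8 - 21 \left(\left(-3\right) \left(-21\right) - -12\right)\right)^{2} = \left(8 - 21 \left(63 + 12\right)\right)^{2} = \left(8 - 1575\right)^{2} = \left(-1567\right)^{2} = 2455489$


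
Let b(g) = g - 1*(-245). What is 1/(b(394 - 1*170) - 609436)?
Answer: -1/608967 ≈ -1.6421e-6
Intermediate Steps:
b(g) = 245 + g (b(g) = g + 245 = 245 + g)
1/(b(394 - 1*170) - 609436) = 1/((245 + (394 - 1*170)) - 609436) = 1/((245 + (394 - 170)) - 609436) = 1/((245 + 224) - 609436) = 1/(469 - 609436) = 1/(-608967) = -1/608967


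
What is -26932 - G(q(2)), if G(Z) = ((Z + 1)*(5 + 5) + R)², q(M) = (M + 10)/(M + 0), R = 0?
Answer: -31832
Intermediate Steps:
q(M) = (10 + M)/M
G(Z) = (10 + 10*Z)² (G(Z) = ((Z + 1)*(5 + 5) + 0)² = ((1 + Z)*10 + 0)² = ((10 + 10*Z) + 0)² = (10 + 10*Z)²)
-26932 - G(q(2)) = -26932 - 100*(1 + (10 + 2)/2)² = -26932 - 100*(1 + (½)*12)² = -26932 - 100*(1 + 6)² = -26932 - 100*7² = -26932 - 100*49 = -26932 - 1*4900 = -26932 - 4900 = -31832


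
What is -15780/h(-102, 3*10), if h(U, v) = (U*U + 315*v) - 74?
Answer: -789/989 ≈ -0.79778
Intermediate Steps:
h(U, v) = -74 + U² + 315*v (h(U, v) = (U² + 315*v) - 74 = -74 + U² + 315*v)
-15780/h(-102, 3*10) = -15780/(-74 + (-102)² + 315*(3*10)) = -15780/(-74 + 10404 + 315*30) = -15780/(-74 + 10404 + 9450) = -15780/19780 = -15780*1/19780 = -789/989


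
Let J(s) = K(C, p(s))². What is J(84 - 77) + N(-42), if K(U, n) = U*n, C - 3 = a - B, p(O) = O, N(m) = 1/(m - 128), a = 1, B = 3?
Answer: 8329/170 ≈ 48.994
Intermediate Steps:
N(m) = 1/(-128 + m)
C = 1 (C = 3 + (1 - 1*3) = 3 + (1 - 3) = 3 - 2 = 1)
J(s) = s² (J(s) = (1*s)² = s²)
J(84 - 77) + N(-42) = (84 - 77)² + 1/(-128 - 42) = 7² + 1/(-170) = 49 - 1/170 = 8329/170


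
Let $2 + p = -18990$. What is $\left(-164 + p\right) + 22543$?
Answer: $3387$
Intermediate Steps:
$p = -18992$ ($p = -2 - 18990 = -18992$)
$\left(-164 + p\right) + 22543 = \left(-164 - 18992\right) + 22543 = -19156 + 22543 = 3387$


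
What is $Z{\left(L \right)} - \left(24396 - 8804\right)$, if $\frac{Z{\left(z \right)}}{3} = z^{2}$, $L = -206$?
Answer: $111716$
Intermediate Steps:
$Z{\left(z \right)} = 3 z^{2}$
$Z{\left(L \right)} - \left(24396 - 8804\right) = 3 \left(-206\right)^{2} - \left(24396 - 8804\right) = 3 \cdot 42436 - 15592 = 127308 - 15592 = 111716$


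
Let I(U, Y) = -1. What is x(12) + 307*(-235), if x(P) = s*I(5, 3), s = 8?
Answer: -72153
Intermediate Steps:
x(P) = -8 (x(P) = 8*(-1) = -8)
x(12) + 307*(-235) = -8 + 307*(-235) = -8 - 72145 = -72153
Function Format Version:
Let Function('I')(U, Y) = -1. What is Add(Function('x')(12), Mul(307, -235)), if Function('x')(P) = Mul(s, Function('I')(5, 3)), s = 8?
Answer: -72153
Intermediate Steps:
Function('x')(P) = -8 (Function('x')(P) = Mul(8, -1) = -8)
Add(Function('x')(12), Mul(307, -235)) = Add(-8, Mul(307, -235)) = Add(-8, -72145) = -72153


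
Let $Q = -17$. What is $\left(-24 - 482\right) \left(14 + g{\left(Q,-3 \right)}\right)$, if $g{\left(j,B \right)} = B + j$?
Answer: $3036$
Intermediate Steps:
$\left(-24 - 482\right) \left(14 + g{\left(Q,-3 \right)}\right) = \left(-24 - 482\right) \left(14 - 20\right) = - 506 \left(14 - 20\right) = \left(-506\right) \left(-6\right) = 3036$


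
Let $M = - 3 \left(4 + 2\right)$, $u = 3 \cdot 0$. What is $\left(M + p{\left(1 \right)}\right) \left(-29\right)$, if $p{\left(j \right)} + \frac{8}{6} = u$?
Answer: $\frac{1682}{3} \approx 560.67$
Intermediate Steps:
$u = 0$
$M = -18$ ($M = \left(-3\right) 6 = -18$)
$p{\left(j \right)} = - \frac{4}{3}$ ($p{\left(j \right)} = - \frac{4}{3} + 0 = - \frac{4}{3}$)
$\left(M + p{\left(1 \right)}\right) \left(-29\right) = \left(-18 - \frac{4}{3}\right) \left(-29\right) = \left(- \frac{58}{3}\right) \left(-29\right) = \frac{1682}{3}$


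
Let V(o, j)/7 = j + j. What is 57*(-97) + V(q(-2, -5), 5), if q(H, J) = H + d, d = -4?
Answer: -5459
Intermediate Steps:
q(H, J) = -4 + H (q(H, J) = H - 4 = -4 + H)
V(o, j) = 14*j (V(o, j) = 7*(j + j) = 7*(2*j) = 14*j)
57*(-97) + V(q(-2, -5), 5) = 57*(-97) + 14*5 = -5529 + 70 = -5459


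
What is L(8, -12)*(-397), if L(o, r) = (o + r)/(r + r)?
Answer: -397/6 ≈ -66.167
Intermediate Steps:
L(o, r) = (o + r)/(2*r) (L(o, r) = (o + r)/((2*r)) = (o + r)*(1/(2*r)) = (o + r)/(2*r))
L(8, -12)*(-397) = ((½)*(8 - 12)/(-12))*(-397) = ((½)*(-1/12)*(-4))*(-397) = (⅙)*(-397) = -397/6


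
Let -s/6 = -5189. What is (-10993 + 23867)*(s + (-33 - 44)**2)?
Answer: 477149062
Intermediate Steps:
s = 31134 (s = -6*(-5189) = 31134)
(-10993 + 23867)*(s + (-33 - 44)**2) = (-10993 + 23867)*(31134 + (-33 - 44)**2) = 12874*(31134 + (-77)**2) = 12874*(31134 + 5929) = 12874*37063 = 477149062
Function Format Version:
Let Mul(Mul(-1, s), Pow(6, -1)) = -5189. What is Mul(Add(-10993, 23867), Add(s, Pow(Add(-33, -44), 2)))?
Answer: 477149062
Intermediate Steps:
s = 31134 (s = Mul(-6, -5189) = 31134)
Mul(Add(-10993, 23867), Add(s, Pow(Add(-33, -44), 2))) = Mul(Add(-10993, 23867), Add(31134, Pow(Add(-33, -44), 2))) = Mul(12874, Add(31134, Pow(-77, 2))) = Mul(12874, Add(31134, 5929)) = Mul(12874, 37063) = 477149062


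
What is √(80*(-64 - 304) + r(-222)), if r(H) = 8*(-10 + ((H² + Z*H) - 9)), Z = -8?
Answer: 2*√94722 ≈ 615.54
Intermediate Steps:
r(H) = -152 - 64*H + 8*H² (r(H) = 8*(-10 + ((H² - 8*H) - 9)) = 8*(-10 + (-9 + H² - 8*H)) = 8*(-19 + H² - 8*H) = -152 - 64*H + 8*H²)
√(80*(-64 - 304) + r(-222)) = √(80*(-64 - 304) + (-152 - 64*(-222) + 8*(-222)²)) = √(80*(-368) + (-152 + 14208 + 8*49284)) = √(-29440 + (-152 + 14208 + 394272)) = √(-29440 + 408328) = √378888 = 2*√94722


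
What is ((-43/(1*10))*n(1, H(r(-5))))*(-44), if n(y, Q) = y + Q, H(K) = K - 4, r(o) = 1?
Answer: -1892/5 ≈ -378.40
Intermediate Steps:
H(K) = -4 + K
n(y, Q) = Q + y
((-43/(1*10))*n(1, H(r(-5))))*(-44) = ((-43/(1*10))*((-4 + 1) + 1))*(-44) = ((-43/10)*(-3 + 1))*(-44) = (-43*⅒*(-2))*(-44) = -43/10*(-2)*(-44) = (43/5)*(-44) = -1892/5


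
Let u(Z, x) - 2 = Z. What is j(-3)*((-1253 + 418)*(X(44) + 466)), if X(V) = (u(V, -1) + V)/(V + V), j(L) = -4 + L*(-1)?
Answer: 17158415/44 ≈ 3.8996e+5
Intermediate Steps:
j(L) = -4 - L
u(Z, x) = 2 + Z
X(V) = (2 + 2*V)/(2*V) (X(V) = ((2 + V) + V)/(V + V) = (2 + 2*V)/((2*V)) = (2 + 2*V)*(1/(2*V)) = (2 + 2*V)/(2*V))
j(-3)*((-1253 + 418)*(X(44) + 466)) = (-4 - 1*(-3))*((-1253 + 418)*((1 + 44)/44 + 466)) = (-4 + 3)*(-835*((1/44)*45 + 466)) = -(-835)*(45/44 + 466) = -(-835)*20549/44 = -1*(-17158415/44) = 17158415/44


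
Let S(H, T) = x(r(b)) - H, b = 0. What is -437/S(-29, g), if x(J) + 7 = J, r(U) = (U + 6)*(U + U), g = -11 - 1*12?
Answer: -437/22 ≈ -19.864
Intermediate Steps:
g = -23 (g = -11 - 12 = -23)
r(U) = 2*U*(6 + U) (r(U) = (6 + U)*(2*U) = 2*U*(6 + U))
x(J) = -7 + J
S(H, T) = -7 - H (S(H, T) = (-7 + 2*0*(6 + 0)) - H = (-7 + 2*0*6) - H = (-7 + 0) - H = -7 - H)
-437/S(-29, g) = -437/(-7 - 1*(-29)) = -437/(-7 + 29) = -437/22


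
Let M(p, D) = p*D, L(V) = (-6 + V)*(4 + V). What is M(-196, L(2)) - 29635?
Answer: -24931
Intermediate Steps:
M(p, D) = D*p
M(-196, L(2)) - 29635 = (-24 + 2**2 - 2*2)*(-196) - 29635 = (-24 + 4 - 4)*(-196) - 29635 = -24*(-196) - 29635 = 4704 - 29635 = -24931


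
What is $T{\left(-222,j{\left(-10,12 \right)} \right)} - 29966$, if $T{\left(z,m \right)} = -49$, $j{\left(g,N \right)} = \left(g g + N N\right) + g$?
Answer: $-30015$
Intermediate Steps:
$j{\left(g,N \right)} = g + N^{2} + g^{2}$ ($j{\left(g,N \right)} = \left(g^{2} + N^{2}\right) + g = \left(N^{2} + g^{2}\right) + g = g + N^{2} + g^{2}$)
$T{\left(-222,j{\left(-10,12 \right)} \right)} - 29966 = -49 - 29966 = -30015$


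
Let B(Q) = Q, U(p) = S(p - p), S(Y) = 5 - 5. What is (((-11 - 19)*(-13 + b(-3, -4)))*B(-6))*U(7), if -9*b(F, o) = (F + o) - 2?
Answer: 0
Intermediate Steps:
b(F, o) = 2/9 - F/9 - o/9 (b(F, o) = -((F + o) - 2)/9 = -(-2 + F + o)/9 = 2/9 - F/9 - o/9)
S(Y) = 0
U(p) = 0
(((-11 - 19)*(-13 + b(-3, -4)))*B(-6))*U(7) = (((-11 - 19)*(-13 + (2/9 - ⅑*(-3) - ⅑*(-4))))*(-6))*0 = (-30*(-13 + (2/9 + ⅓ + 4/9))*(-6))*0 = (-30*(-13 + 1)*(-6))*0 = (-30*(-12)*(-6))*0 = (360*(-6))*0 = -2160*0 = 0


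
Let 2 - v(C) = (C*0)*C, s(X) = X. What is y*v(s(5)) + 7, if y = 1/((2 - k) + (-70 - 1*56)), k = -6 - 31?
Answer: 607/87 ≈ 6.9770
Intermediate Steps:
k = -37
y = -1/87 (y = 1/((2 - 1*(-37)) + (-70 - 1*56)) = 1/((2 + 37) + (-70 - 56)) = 1/(39 - 126) = 1/(-87) = -1/87 ≈ -0.011494)
v(C) = 2 (v(C) = 2 - C*0*C = 2 - 0*C = 2 - 1*0 = 2 + 0 = 2)
y*v(s(5)) + 7 = -1/87*2 + 7 = -2/87 + 7 = 607/87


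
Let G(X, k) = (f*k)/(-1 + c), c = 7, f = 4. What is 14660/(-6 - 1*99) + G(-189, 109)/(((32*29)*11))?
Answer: -4988055/35728 ≈ -139.61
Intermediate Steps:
G(X, k) = 2*k/3 (G(X, k) = (4*k)/(-1 + 7) = (4*k)/6 = (4*k)*(⅙) = 2*k/3)
14660/(-6 - 1*99) + G(-189, 109)/(((32*29)*11)) = 14660/(-6 - 1*99) + ((⅔)*109)/(((32*29)*11)) = 14660/(-6 - 99) + 218/(3*((928*11))) = 14660/(-105) + (218/3)/10208 = 14660*(-1/105) + (218/3)*(1/10208) = -2932/21 + 109/15312 = -4988055/35728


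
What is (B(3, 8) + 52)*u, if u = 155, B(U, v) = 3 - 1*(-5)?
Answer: 9300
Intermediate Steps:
B(U, v) = 8 (B(U, v) = 3 + 5 = 8)
(B(3, 8) + 52)*u = (8 + 52)*155 = 60*155 = 9300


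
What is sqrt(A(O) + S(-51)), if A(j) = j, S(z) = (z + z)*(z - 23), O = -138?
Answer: sqrt(7410) ≈ 86.081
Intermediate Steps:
S(z) = 2*z*(-23 + z) (S(z) = (2*z)*(-23 + z) = 2*z*(-23 + z))
sqrt(A(O) + S(-51)) = sqrt(-138 + 2*(-51)*(-23 - 51)) = sqrt(-138 + 2*(-51)*(-74)) = sqrt(-138 + 7548) = sqrt(7410)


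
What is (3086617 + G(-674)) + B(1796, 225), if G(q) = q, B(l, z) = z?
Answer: 3086168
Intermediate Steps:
(3086617 + G(-674)) + B(1796, 225) = (3086617 - 674) + 225 = 3085943 + 225 = 3086168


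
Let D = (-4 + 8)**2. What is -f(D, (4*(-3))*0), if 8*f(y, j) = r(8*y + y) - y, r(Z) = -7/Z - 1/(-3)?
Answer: 2263/1152 ≈ 1.9644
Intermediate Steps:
r(Z) = 1/3 - 7/Z (r(Z) = -7/Z - 1*(-1/3) = -7/Z + 1/3 = 1/3 - 7/Z)
D = 16 (D = 4**2 = 16)
f(y, j) = -y/8 + (-21 + 9*y)/(216*y) (f(y, j) = ((-21 + (8*y + y))/(3*(8*y + y)) - y)/8 = ((-21 + 9*y)/(3*((9*y))) - y)/8 = ((1/(9*y))*(-21 + 9*y)/3 - y)/8 = ((-21 + 9*y)/(27*y) - y)/8 = (-y + (-21 + 9*y)/(27*y))/8 = -y/8 + (-21 + 9*y)/(216*y))
-f(D, (4*(-3))*0) = -(1/24 - 7/72/16 - 1/8*16) = -(1/24 - 7/72*1/16 - 2) = -(1/24 - 7/1152 - 2) = -1*(-2263/1152) = 2263/1152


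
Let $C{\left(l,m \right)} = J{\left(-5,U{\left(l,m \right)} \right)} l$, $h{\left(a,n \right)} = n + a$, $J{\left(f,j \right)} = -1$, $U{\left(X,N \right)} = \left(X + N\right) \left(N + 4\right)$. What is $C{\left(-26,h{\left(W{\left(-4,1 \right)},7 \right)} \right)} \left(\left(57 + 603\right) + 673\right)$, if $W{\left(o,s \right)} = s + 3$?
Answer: $34658$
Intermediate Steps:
$U{\left(X,N \right)} = \left(4 + N\right) \left(N + X\right)$ ($U{\left(X,N \right)} = \left(N + X\right) \left(4 + N\right) = \left(4 + N\right) \left(N + X\right)$)
$W{\left(o,s \right)} = 3 + s$
$h{\left(a,n \right)} = a + n$
$C{\left(l,m \right)} = - l$
$C{\left(-26,h{\left(W{\left(-4,1 \right)},7 \right)} \right)} \left(\left(57 + 603\right) + 673\right) = \left(-1\right) \left(-26\right) \left(\left(57 + 603\right) + 673\right) = 26 \left(660 + 673\right) = 26 \cdot 1333 = 34658$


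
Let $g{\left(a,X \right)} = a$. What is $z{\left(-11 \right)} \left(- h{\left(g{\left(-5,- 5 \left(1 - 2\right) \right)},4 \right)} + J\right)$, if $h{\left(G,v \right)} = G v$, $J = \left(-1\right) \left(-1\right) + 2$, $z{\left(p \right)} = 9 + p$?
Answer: $-46$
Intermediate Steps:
$J = 3$ ($J = 1 + 2 = 3$)
$z{\left(-11 \right)} \left(- h{\left(g{\left(-5,- 5 \left(1 - 2\right) \right)},4 \right)} + J\right) = \left(9 - 11\right) \left(- \left(-5\right) 4 + 3\right) = - 2 \left(\left(-1\right) \left(-20\right) + 3\right) = - 2 \left(20 + 3\right) = \left(-2\right) 23 = -46$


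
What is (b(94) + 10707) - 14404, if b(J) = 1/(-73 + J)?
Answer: -77636/21 ≈ -3697.0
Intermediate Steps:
(b(94) + 10707) - 14404 = (1/(-73 + 94) + 10707) - 14404 = (1/21 + 10707) - 14404 = 224848/21 - 14404 = -77636/21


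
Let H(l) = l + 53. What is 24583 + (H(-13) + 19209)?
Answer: 43832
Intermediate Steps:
H(l) = 53 + l
24583 + (H(-13) + 19209) = 24583 + ((53 - 13) + 19209) = 24583 + (40 + 19209) = 24583 + 19249 = 43832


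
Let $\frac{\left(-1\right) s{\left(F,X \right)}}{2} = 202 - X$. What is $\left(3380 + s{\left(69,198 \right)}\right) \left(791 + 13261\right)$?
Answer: $47383344$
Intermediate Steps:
$s{\left(F,X \right)} = -404 + 2 X$ ($s{\left(F,X \right)} = - 2 \left(202 - X\right) = -404 + 2 X$)
$\left(3380 + s{\left(69,198 \right)}\right) \left(791 + 13261\right) = \left(3380 + \left(-404 + 2 \cdot 198\right)\right) \left(791 + 13261\right) = \left(3380 + \left(-404 + 396\right)\right) 14052 = \left(3380 - 8\right) 14052 = 3372 \cdot 14052 = 47383344$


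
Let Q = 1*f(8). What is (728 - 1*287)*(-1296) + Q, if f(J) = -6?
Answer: -571542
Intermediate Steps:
Q = -6 (Q = 1*(-6) = -6)
(728 - 1*287)*(-1296) + Q = (728 - 1*287)*(-1296) - 6 = (728 - 287)*(-1296) - 6 = 441*(-1296) - 6 = -571536 - 6 = -571542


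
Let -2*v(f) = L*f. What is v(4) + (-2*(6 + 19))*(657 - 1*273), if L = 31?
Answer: -19262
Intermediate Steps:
v(f) = -31*f/2
v(4) + (-2*(6 + 19))*(657 - 1*273) = -31/2*4 + (-2*(6 + 19))*(657 - 1*273) = -62 + (-2*25)*(657 - 273) = -62 - 50*384 = -62 - 19200 = -19262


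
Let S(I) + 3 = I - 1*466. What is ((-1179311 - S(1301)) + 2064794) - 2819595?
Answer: -1934944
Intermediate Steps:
S(I) = -469 + I (S(I) = -3 + (I - 1*466) = -3 + (I - 466) = -3 + (-466 + I) = -469 + I)
((-1179311 - S(1301)) + 2064794) - 2819595 = ((-1179311 - (-469 + 1301)) + 2064794) - 2819595 = ((-1179311 - 1*832) + 2064794) - 2819595 = ((-1179311 - 832) + 2064794) - 2819595 = (-1180143 + 2064794) - 2819595 = 884651 - 2819595 = -1934944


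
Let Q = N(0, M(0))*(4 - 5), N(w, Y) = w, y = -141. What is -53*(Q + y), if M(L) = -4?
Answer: 7473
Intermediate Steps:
Q = 0 (Q = 0*(4 - 5) = 0*(-1) = 0)
-53*(Q + y) = -53*(0 - 141) = -53*(-141) = 7473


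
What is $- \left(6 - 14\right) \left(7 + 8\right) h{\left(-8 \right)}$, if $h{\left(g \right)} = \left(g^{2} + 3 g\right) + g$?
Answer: $3840$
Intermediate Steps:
$h{\left(g \right)} = g^{2} + 4 g$
$- \left(6 - 14\right) \left(7 + 8\right) h{\left(-8 \right)} = - \left(6 - 14\right) \left(7 + 8\right) \left(- 8 \left(4 - 8\right)\right) = - \left(-8\right) 15 \left(\left(-8\right) \left(-4\right)\right) = - \left(-120\right) 32 = \left(-1\right) \left(-3840\right) = 3840$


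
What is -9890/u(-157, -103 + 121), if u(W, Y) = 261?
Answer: -9890/261 ≈ -37.893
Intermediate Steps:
-9890/u(-157, -103 + 121) = -9890/261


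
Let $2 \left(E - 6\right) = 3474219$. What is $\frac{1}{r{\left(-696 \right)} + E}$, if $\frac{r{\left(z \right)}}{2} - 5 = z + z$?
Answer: $\frac{2}{3468683} \approx 5.7659 \cdot 10^{-7}$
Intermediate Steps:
$E = \frac{3474231}{2}$ ($E = 6 + \frac{1}{2} \cdot 3474219 = 6 + \frac{3474219}{2} = \frac{3474231}{2} \approx 1.7371 \cdot 10^{6}$)
$r{\left(z \right)} = 10 + 4 z$ ($r{\left(z \right)} = 10 + 2 \left(z + z\right) = 10 + 2 \cdot 2 z = 10 + 4 z$)
$\frac{1}{r{\left(-696 \right)} + E} = \frac{1}{\left(10 + 4 \left(-696\right)\right) + \frac{3474231}{2}} = \frac{1}{\left(10 - 2784\right) + \frac{3474231}{2}} = \frac{1}{-2774 + \frac{3474231}{2}} = \frac{1}{\frac{3468683}{2}} = \frac{2}{3468683}$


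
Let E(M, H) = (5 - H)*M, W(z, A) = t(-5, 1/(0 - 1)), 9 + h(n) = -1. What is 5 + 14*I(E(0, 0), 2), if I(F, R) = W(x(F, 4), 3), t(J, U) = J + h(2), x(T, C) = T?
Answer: -205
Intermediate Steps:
h(n) = -10 (h(n) = -9 - 1 = -10)
t(J, U) = -10 + J (t(J, U) = J - 10 = -10 + J)
W(z, A) = -15 (W(z, A) = -10 - 5 = -15)
E(M, H) = M*(5 - H)
I(F, R) = -15
5 + 14*I(E(0, 0), 2) = 5 + 14*(-15) = 5 - 210 = -205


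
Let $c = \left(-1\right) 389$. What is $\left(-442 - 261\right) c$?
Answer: $273467$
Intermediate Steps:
$c = -389$
$\left(-442 - 261\right) c = \left(-442 - 261\right) \left(-389\right) = \left(-703\right) \left(-389\right) = 273467$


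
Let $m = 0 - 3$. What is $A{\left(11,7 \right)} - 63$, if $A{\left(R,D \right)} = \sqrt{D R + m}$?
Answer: $-63 + \sqrt{74} \approx -54.398$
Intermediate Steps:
$m = -3$
$A{\left(R,D \right)} = \sqrt{-3 + D R}$ ($A{\left(R,D \right)} = \sqrt{D R - 3} = \sqrt{-3 + D R}$)
$A{\left(11,7 \right)} - 63 = \sqrt{-3 + 7 \cdot 11} - 63 = \sqrt{-3 + 77} + \left(-72 + 9\right) = \sqrt{74} - 63 = -63 + \sqrt{74}$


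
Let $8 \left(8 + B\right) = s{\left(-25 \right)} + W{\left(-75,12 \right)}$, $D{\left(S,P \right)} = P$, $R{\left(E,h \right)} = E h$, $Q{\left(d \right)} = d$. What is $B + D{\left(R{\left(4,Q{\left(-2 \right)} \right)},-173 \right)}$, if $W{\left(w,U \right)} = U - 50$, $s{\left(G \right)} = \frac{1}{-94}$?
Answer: $- \frac{139685}{752} \approx -185.75$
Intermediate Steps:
$s{\left(G \right)} = - \frac{1}{94}$
$W{\left(w,U \right)} = -50 + U$
$B = - \frac{9589}{752}$ ($B = -8 + \frac{- \frac{1}{94} + \left(-50 + 12\right)}{8} = -8 + \frac{- \frac{1}{94} - 38}{8} = -8 + \frac{1}{8} \left(- \frac{3573}{94}\right) = -8 - \frac{3573}{752} = - \frac{9589}{752} \approx -12.751$)
$B + D{\left(R{\left(4,Q{\left(-2 \right)} \right)},-173 \right)} = - \frac{9589}{752} - 173 = - \frac{139685}{752}$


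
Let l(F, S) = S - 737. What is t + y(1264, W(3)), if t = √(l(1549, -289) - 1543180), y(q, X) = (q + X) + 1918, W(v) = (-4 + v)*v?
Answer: 3179 + I*√1544206 ≈ 3179.0 + 1242.7*I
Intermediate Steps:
l(F, S) = -737 + S
W(v) = v*(-4 + v)
y(q, X) = 1918 + X + q (y(q, X) = (X + q) + 1918 = 1918 + X + q)
t = I*√1544206 (t = √((-737 - 289) - 1543180) = √(-1026 - 1543180) = √(-1544206) = I*√1544206 ≈ 1242.7*I)
t + y(1264, W(3)) = I*√1544206 + (1918 + 3*(-4 + 3) + 1264) = I*√1544206 + (1918 + 3*(-1) + 1264) = I*√1544206 + (1918 - 3 + 1264) = I*√1544206 + 3179 = 3179 + I*√1544206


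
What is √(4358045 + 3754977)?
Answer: √8113022 ≈ 2848.3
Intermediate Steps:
√(4358045 + 3754977) = √8113022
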